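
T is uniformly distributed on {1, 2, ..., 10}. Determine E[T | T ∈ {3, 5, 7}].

5

P(T ∈ {3, 5, 7}) = 3/10.
Σ over the event: 3·1/10 + 5·1/10 + 7·1/10 = 3/2.
E[T | T ∈ {3, 5, 7}] = (3/2) / (3/10) = 5.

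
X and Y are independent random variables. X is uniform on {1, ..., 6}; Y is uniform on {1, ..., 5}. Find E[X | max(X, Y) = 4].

Outcomes with max(X, Y) = 4: (1,4), (2,4), (3,4), (4,1), (4,2), (4,3), (4,4), each with probability 1/30.
E[X | max(X, Y) = 4] = (1 + 2 + 3 + 4 + 4 + 4 + 4) / 7 = 22/7.

22/7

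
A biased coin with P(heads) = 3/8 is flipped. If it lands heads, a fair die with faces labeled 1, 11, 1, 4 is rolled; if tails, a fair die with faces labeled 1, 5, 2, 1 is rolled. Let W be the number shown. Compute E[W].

E[W | heads] = (1+11+1+4)/4 = 17/4.
E[W | tails] = (1+5+2+1)/4 = 9/4.
By the law of total expectation,
E[W] = (3/8)·(17/4) + (5/8)·(9/4) = 3.

3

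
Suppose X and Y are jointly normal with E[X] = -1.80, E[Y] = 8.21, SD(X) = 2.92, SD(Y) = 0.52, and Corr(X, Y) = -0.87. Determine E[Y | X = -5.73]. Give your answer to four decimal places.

The regression of Y on X has slope ρ·σ_Y/σ_X and passes through (μ_X, μ_Y).
E[Y | X=-5.73] = 8.21 + (-0.87)·(0.52/2.92)·(-5.73 − (-1.80)) = 8.21 + (-0.15493)·(-3.93) = 8.8189.

8.8189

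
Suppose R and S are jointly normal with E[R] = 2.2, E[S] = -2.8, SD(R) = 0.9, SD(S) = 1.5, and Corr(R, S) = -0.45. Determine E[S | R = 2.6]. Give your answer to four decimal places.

For a bivariate normal, E[S | R=x] = μ_S + ρ·(σ_S/σ_R)·(x − μ_R).
E[S | R=2.6] = -2.8 + (-0.45)·(1.5/0.9)·(2.6 − (2.2)) = -2.8 + (-0.75)·(0.4) = -3.1000.

-3.1000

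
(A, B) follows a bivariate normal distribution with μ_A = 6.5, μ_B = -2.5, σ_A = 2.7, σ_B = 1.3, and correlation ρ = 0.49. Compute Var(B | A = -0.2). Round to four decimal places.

1.2842

For a bivariate normal, Var(B | A=x) = σ_B²(1 − ρ²).
Var(B | A=-0.2) = (1.3)²·(1 − (0.49)²) = 1.69·0.7599 = 1.2842.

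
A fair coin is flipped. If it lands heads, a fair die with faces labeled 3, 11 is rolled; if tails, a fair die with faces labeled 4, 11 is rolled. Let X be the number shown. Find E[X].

29/4

E[X | heads] = (3+11)/2 = 7.
E[X | tails] = (4+11)/2 = 15/2.
E[X] = (1/2)·(7) + (1/2)·(15/2) = 29/4.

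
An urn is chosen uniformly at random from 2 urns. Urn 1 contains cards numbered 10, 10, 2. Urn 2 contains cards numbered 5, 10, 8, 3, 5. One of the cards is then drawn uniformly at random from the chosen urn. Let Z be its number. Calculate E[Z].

203/30

E[Z | urn 1] = (10+10+2)/3 = 22/3.
E[Z | urn 2] = (5+10+8+3+5)/5 = 31/5.
E[Z] = (1/2)·(22/3) + (1/2)·(31/5) = 203/30.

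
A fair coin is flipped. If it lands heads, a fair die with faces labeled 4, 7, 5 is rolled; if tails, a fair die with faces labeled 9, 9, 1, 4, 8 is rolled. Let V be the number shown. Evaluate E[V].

E[V | heads] = (4+7+5)/3 = 16/3.
E[V | tails] = (9+9+1+4+8)/5 = 31/5.
E[V] = (1/2)·(16/3) + (1/2)·(31/5) = 173/30.

173/30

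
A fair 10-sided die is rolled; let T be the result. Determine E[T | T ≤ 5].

3

Given T ≤ 5, T is equally likely to be any of {1, 2, 3, 4, 5}.
E[T | T ≤ 5] = (1 + 2 + 3 + 4 + 5) / 5 = 3.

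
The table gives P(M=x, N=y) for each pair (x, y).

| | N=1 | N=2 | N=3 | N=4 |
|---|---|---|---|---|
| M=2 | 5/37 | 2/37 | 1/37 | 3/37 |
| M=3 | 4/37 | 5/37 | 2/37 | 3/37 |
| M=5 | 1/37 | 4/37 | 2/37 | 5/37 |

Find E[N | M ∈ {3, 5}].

P(M ∈ {3, 5}) = 26/37.
Σ N·P over the event = 1·(4/37) + 2·(5/37) + 3·(2/37) + 4·(3/37) + 1·(1/37) + 2·(4/37) + 3·(2/37) + 4·(5/37) = 67/37.
E[N | M ∈ {3, 5}] = (67/37) / (26/37) = 67/26.

67/26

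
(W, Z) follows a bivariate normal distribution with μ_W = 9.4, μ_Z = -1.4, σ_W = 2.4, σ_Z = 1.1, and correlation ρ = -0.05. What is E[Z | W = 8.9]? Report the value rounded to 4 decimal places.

-1.3885

E[Z | W=x] = μ_Z + ρ(σ_Z/σ_W)(x − μ_W) for jointly normal variables.
E[Z | W=8.9] = -1.4 + (-0.05)·(1.1/2.4)·(8.9 − (9.4)) = -1.4 + (-0.022917)·(-0.5) = -1.3885.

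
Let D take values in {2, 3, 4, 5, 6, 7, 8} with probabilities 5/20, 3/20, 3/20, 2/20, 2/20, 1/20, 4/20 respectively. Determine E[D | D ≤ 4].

P(D ≤ 4) = 11/20.
Σ over the event: 2·1/4 + 3·3/20 + 4·3/20 = 31/20.
E[D | D ≤ 4] = (31/20) / (11/20) = 31/11.

31/11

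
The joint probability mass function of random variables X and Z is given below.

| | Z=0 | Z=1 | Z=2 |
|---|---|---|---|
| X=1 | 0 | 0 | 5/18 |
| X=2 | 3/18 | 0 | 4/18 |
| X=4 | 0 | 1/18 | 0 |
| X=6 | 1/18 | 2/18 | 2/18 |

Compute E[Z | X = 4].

P(X = 4) = 1/18.
Σ Z·P over the event = 1·(1/18) = 1/18.
E[Z | X = 4] = (1/18) / (1/18) = 1.

1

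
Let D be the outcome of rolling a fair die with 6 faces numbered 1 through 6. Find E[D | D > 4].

Given D > 4, D is equally likely to be any of {5, 6}.
E[D | D > 4] = (5 + 6) / 2 = 11/2.

11/2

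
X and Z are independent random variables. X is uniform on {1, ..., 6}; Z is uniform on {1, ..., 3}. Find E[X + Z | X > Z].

25/4

P(X > Z) = 2/3.
Summing (X+Z)·P(x,y) over outcomes with X > Z gives 25/6.
E[X + Z | X > Z] = (25/6) / (2/3) = 25/4.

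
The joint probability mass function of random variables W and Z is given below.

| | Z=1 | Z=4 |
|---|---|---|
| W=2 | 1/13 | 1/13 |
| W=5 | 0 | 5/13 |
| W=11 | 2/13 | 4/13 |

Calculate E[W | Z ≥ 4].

71/10

P(Z ≥ 4) = 10/13.
Σ W·P over the event = 2·(1/13) + 5·(5/13) + 11·(4/13) = 71/13.
E[W | Z ≥ 4] = (71/13) / (10/13) = 71/10.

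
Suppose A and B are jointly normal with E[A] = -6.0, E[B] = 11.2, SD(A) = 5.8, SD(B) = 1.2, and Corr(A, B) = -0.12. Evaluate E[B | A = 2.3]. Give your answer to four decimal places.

10.9939

For a bivariate normal, E[B | A=x] = μ_B + ρ·(σ_B/σ_A)·(x − μ_A).
E[B | A=2.3] = 11.2 + (-0.12)·(1.2/5.8)·(2.3 − (-6.0)) = 11.2 + (-0.024828)·(8.3) = 10.9939.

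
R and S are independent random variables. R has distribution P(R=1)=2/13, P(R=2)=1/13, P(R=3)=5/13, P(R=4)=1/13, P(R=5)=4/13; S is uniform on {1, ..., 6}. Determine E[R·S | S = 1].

43/13

P(S = 1) = 1/6.
Summing RS·P(x,y) over outcomes with S = 1 gives 43/78.
E[R·S | S = 1] = (43/78) / (1/6) = 43/13.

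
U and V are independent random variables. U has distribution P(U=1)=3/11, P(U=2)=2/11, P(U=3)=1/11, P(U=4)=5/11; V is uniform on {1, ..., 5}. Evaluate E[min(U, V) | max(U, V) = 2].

P(max(U, V) = 2) = 7/55.
Summing min(U,V)·P(x,y) over outcomes with max(U, V) = 2 gives 9/55.
E[min(U, V) | max(U, V) = 2] = (9/55) / (7/55) = 9/7.

9/7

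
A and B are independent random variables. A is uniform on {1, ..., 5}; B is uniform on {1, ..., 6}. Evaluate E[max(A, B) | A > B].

4

Outcomes with A > B: (2,1), (3,1), (3,2), (4,1), (4,2), (4,3), (5,1), (5,2), (5,3), (5,4), each with probability 1/30.
E[max(A, B) | A > B] = (2 + 3 + 3 + 4 + 4 + 4 + 5 + 5 + 5 + 5) / 10 = 4.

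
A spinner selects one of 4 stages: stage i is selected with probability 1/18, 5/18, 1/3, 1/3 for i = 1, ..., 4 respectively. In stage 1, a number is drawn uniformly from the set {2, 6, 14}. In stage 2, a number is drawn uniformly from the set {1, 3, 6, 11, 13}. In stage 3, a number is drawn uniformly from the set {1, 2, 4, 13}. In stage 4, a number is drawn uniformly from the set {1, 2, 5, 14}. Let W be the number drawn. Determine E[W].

313/54

E[W | stage 1] = (2+6+14)/3 = 22/3.
E[W | stage 2] = (1+3+6+11+13)/5 = 34/5.
E[W | stage 3] = (1+2+4+13)/4 = 5.
E[W | stage 4] = (1+2+5+14)/4 = 11/2.
E[W] = (1/18)·(22/3) + (5/18)·(34/5) + (1/3)·(5) + (1/3)·(11/2) = 313/54.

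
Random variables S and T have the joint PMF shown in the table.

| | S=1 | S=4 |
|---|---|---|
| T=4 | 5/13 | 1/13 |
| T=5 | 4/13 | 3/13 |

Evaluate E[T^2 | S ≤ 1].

20

P(S ≤ 1) = 9/13.
Summing T^2·P(S=x,T=y) over the conditioning event gives 180/13.
E[T^2 | S ≤ 1] = (180/13) / (9/13) = 20.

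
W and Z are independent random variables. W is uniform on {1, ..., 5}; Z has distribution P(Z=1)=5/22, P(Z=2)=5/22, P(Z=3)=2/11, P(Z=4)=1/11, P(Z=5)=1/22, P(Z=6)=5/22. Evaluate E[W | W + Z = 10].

P(W + Z = 10) = 3/55.
Summing W·P(x,y) over outcomes with W + Z = 10 gives 5/22.
E[W | W + Z = 10] = (5/22) / (3/55) = 25/6.

25/6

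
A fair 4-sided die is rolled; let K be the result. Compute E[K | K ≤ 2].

Given K ≤ 2, K is equally likely to be any of {1, 2}.
E[K | K ≤ 2] = (1 + 2) / 2 = 3/2.

3/2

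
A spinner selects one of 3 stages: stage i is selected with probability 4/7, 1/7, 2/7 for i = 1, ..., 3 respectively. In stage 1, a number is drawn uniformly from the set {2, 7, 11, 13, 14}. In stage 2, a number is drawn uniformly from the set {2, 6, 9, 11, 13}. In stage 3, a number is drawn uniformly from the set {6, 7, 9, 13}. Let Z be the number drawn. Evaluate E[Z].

E[Z | stage 1] = (2+7+11+13+14)/5 = 47/5.
E[Z | stage 2] = (2+6+9+11+13)/5 = 41/5.
E[Z | stage 3] = (6+7+9+13)/4 = 35/4.
By the law of total expectation,
E[Z] = (4/7)·(47/5) + (1/7)·(41/5) + (2/7)·(35/4) = 633/70.

633/70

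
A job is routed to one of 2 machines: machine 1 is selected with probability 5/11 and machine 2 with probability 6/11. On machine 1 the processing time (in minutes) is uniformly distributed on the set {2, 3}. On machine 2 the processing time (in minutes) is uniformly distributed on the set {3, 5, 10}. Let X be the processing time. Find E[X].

E[X | machine 1] = (2+3)/2 = 5/2.
E[X | machine 2] = (3+5+10)/3 = 6.
By the law of total expectation,
E[X] = (5/11)·(5/2) + (6/11)·(6) = 97/22.

97/22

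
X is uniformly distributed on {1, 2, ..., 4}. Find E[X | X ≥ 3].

Given X ≥ 3, X is equally likely to be any of {3, 4}.
E[X | X ≥ 3] = (3 + 4) / 2 = 7/2.

7/2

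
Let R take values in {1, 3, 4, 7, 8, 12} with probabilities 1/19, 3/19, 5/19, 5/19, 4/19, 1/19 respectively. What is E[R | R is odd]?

5

P(R is odd) = 9/19.
Σ over the event: 1·1/19 + 3·3/19 + 7·5/19 = 45/19.
E[R | R is odd] = (45/19) / (9/19) = 5.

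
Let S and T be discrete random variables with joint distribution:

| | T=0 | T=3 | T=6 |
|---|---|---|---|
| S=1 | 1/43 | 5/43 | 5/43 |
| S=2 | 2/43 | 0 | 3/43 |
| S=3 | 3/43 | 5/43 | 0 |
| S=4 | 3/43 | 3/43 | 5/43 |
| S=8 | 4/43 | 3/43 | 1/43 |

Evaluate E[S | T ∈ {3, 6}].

19/6

P(T ∈ {3, 6}) = 30/43.
Σ S·P over the event = 1·(5/43) + 1·(5/43) + 2·(3/43) + 3·(5/43) + 4·(3/43) + 4·(5/43) + 8·(3/43) + 8·(1/43) = 95/43.
E[S | T ∈ {3, 6}] = (95/43) / (30/43) = 19/6.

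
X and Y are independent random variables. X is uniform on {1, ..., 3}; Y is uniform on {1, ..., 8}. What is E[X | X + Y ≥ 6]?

P(X + Y ≥ 6) = 5/8.
Summing X·P(x,y) over outcomes with X + Y ≥ 6 gives 4/3.
E[X | X + Y ≥ 6] = (4/3) / (5/8) = 32/15.

32/15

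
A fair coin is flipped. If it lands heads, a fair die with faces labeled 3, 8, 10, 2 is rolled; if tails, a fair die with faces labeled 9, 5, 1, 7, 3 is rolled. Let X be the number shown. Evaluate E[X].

E[X | heads] = (3+8+10+2)/4 = 23/4.
E[X | tails] = (9+5+1+7+3)/5 = 5.
E[X] = (1/2)·(23/4) + (1/2)·(5) = 43/8.

43/8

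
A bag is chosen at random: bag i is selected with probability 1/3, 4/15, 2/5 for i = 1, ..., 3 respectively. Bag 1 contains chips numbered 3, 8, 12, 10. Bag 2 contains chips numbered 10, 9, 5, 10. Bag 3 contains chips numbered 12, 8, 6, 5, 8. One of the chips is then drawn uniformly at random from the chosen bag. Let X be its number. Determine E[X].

2441/300

E[X | bag 1] = (3+8+12+10)/4 = 33/4.
E[X | bag 2] = (10+9+5+10)/4 = 17/2.
E[X | bag 3] = (12+8+6+5+8)/5 = 39/5.
By the law of total expectation,
E[X] = (1/3)·(33/4) + (4/15)·(17/2) + (2/5)·(39/5) = 2441/300.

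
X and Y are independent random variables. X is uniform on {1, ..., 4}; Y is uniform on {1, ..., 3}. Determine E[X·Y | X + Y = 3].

P(X + Y = 3) = 1/6.
Summing XY·P(x,y) over outcomes with X + Y = 3 gives 1/3.
E[X·Y | X + Y = 3] = (1/3) / (1/6) = 2.

2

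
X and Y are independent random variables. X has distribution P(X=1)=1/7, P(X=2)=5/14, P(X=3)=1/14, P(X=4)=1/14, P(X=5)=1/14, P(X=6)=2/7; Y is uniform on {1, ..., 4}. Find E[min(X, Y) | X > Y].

32/15

P(X > Y) = 15/28.
Summing min(X,Y)·P(x,y) over outcomes with X > Y gives 8/7.
E[min(X, Y) | X > Y] = (8/7) / (15/28) = 32/15.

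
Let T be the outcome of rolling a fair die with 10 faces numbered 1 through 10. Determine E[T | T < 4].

Given T < 4, T is equally likely to be any of {1, 2, 3}.
E[T | T < 4] = (1 + 2 + 3) / 3 = 2.

2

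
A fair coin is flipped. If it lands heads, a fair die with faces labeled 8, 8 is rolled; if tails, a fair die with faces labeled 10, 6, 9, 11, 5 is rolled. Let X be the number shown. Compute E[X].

E[X | heads] = (8+8)/2 = 8.
E[X | tails] = (10+6+9+11+5)/5 = 41/5.
E[X] = (1/2)·(8) + (1/2)·(41/5) = 81/10.

81/10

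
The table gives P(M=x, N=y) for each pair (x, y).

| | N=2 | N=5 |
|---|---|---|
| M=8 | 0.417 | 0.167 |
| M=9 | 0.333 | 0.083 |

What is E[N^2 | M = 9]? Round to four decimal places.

8.1899

P(M = 9) = 0.416.
Σ N^2·P over the event = 4·(0.333) + 25·(0.083) = 3.407.
E[N^2 | M = 9] = (3.407) / (0.416) = 8.1899.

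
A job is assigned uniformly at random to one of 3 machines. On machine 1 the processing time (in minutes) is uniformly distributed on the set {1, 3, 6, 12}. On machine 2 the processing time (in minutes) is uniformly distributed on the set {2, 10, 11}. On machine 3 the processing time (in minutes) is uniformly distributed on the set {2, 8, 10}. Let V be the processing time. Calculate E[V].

E[V | machine 1] = (1+3+6+12)/4 = 11/2.
E[V | machine 2] = (2+10+11)/3 = 23/3.
E[V | machine 3] = (2+8+10)/3 = 20/3.
By the law of total expectation,
E[V] = (1/3)·(11/2) + (1/3)·(23/3) + (1/3)·(20/3) = 119/18.

119/18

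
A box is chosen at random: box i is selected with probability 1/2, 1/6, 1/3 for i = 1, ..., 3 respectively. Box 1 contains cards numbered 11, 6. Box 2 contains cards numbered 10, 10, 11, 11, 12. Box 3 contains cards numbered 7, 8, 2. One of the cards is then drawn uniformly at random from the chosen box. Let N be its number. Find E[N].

1429/180

E[N | box 1] = (11+6)/2 = 17/2.
E[N | box 2] = (10+10+11+11+12)/5 = 54/5.
E[N | box 3] = (7+8+2)/3 = 17/3.
E[N] = (1/2)·(17/2) + (1/6)·(54/5) + (1/3)·(17/3) = 1429/180.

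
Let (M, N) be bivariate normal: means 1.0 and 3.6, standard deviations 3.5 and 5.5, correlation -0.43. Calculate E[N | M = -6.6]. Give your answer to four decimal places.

8.7354

The regression of N on M has slope ρ·σ_N/σ_M and passes through (μ_M, μ_N).
E[N | M=-6.6] = 3.6 + (-0.43)·(5.5/3.5)·(-6.6 − (1.0)) = 3.6 + (-0.67571)·(-7.6) = 8.7354.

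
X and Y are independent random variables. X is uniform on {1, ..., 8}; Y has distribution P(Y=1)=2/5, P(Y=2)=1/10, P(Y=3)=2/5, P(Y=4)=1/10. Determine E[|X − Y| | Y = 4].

P(Y = 4) = 1/10.
Summing |X−Y|·P(x,y) over outcomes with Y = 4 gives 1/5.
E[|X − Y| | Y = 4] = (1/5) / (1/10) = 2.

2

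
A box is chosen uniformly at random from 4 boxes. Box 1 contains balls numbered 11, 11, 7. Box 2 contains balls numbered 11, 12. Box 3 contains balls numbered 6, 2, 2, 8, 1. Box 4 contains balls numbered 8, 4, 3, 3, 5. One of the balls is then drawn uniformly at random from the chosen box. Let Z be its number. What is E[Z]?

E[Z | box 1] = (11+11+7)/3 = 29/3.
E[Z | box 2] = (11+12)/2 = 23/2.
E[Z | box 3] = (6+2+2+8+1)/5 = 19/5.
E[Z | box 4] = (8+4+3+3+5)/5 = 23/5.
By the law of total expectation,
E[Z] = (1/4)·(29/3) + (1/4)·(23/2) + (1/4)·(19/5) + (1/4)·(23/5) = 887/120.

887/120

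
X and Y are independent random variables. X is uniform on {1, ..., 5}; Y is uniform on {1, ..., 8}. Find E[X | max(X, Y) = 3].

P(max(X, Y) = 3) = 1/8.
Summing X·P(x,y) over outcomes with max(X, Y) = 3 gives 3/10.
E[X | max(X, Y) = 3] = (3/10) / (1/8) = 12/5.

12/5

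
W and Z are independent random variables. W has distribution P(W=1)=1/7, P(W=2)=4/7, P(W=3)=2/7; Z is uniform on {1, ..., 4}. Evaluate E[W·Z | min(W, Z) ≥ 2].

P(min(W, Z) ≥ 2) = 9/14.
Summing WZ·P(x,y) over outcomes with min(W, Z) ≥ 2 gives 9/2.
E[W·Z | min(W, Z) ≥ 2] = (9/2) / (9/14) = 7.

7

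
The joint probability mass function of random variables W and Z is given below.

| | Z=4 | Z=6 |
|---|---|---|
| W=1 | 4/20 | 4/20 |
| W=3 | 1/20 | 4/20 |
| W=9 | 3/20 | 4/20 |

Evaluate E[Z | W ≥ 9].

P(W ≥ 9) = 7/20.
Σ Z·P over the event = 4·(3/20) + 6·(4/20) = 9/5.
E[Z | W ≥ 9] = (9/5) / (7/20) = 36/7.

36/7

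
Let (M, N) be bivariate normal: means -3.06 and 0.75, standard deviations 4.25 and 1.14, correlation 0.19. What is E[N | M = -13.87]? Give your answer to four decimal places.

0.1991

The regression of N on M has slope ρ·σ_N/σ_M and passes through (μ_M, μ_N).
E[N | M=-13.87] = 0.75 + (0.19)·(1.14/4.25)·(-13.87 − (-3.06)) = 0.75 + (0.050965)·(-10.81) = 0.1991.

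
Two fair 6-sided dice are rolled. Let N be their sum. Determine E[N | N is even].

7

P(N is even) = 1/2.
Σ over the event: 2·1/36 + 4·1/12 + 6·5/36 + 8·5/36 + 10·1/12 + 12·1/36 = 7/2.
E[N | N is even] = (7/2) / (1/2) = 7.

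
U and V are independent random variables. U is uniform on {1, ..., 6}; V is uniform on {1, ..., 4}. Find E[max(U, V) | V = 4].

Outcomes with V = 4: (1,4), (2,4), (3,4), (4,4), (5,4), (6,4), each with probability 1/24.
E[max(U, V) | V = 4] = (4 + 4 + 4 + 4 + 5 + 6) / 6 = 9/2.

9/2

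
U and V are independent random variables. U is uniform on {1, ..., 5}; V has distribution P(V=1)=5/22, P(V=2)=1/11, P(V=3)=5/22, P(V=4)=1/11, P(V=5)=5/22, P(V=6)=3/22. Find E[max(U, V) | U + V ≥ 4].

P(U + V ≥ 4) = 49/55.
Summing max(U,V)·P(x,y) over outcomes with U + V ≥ 4 gives 87/22.
E[max(U, V) | U + V ≥ 4] = (87/22) / (49/55) = 435/98.

435/98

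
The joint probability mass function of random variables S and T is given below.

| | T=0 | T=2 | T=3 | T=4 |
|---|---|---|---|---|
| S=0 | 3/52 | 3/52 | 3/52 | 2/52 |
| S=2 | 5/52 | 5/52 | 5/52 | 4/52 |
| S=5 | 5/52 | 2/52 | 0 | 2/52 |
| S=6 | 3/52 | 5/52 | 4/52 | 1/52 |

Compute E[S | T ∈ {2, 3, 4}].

P(T ∈ {2, 3, 4}) = 9/13.
Summing S·P(S=x,T=y) over the conditioning event gives 27/13.
E[S | T ∈ {2, 3, 4}] = (27/13) / (9/13) = 3.

3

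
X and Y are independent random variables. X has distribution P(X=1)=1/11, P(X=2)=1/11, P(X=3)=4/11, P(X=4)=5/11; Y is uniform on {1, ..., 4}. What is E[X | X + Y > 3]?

136/41

P(X + Y > 3) = 41/44.
Summing X·P(x,y) over outcomes with X + Y > 3 gives 34/11.
E[X | X + Y > 3] = (34/11) / (41/44) = 136/41.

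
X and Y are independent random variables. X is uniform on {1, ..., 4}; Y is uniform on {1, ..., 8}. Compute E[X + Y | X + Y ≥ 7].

80/9

P(X + Y ≥ 7) = 9/16.
Summing (X+Y)·P(x,y) over outcomes with X + Y ≥ 7 gives 5.
E[X + Y | X + Y ≥ 7] = (5) / (9/16) = 80/9.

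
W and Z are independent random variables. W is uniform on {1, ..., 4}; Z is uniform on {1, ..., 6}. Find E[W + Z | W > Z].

5

Outcomes with W > Z: (2,1), (3,1), (3,2), (4,1), (4,2), (4,3), each with probability 1/24.
E[W + Z | W > Z] = (3 + 4 + 5 + 5 + 6 + 7) / 6 = 5.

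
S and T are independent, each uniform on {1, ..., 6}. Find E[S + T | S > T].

7

P(S > T) = 5/12.
Summing (S+T)·P(x,y) over outcomes with S > T gives 35/12.
E[S + T | S > T] = (35/12) / (5/12) = 7.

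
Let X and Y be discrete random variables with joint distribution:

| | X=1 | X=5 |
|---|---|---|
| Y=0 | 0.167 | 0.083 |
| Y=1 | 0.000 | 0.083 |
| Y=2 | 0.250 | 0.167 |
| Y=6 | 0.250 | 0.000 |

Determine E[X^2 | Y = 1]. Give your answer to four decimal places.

P(Y = 1) = 0.083.
Summing X^2·P(X=x,Y=y) over the conditioning event gives 2.075.
E[X^2 | Y = 1] = (2.075) / (0.083) = 25.0000.

25.0000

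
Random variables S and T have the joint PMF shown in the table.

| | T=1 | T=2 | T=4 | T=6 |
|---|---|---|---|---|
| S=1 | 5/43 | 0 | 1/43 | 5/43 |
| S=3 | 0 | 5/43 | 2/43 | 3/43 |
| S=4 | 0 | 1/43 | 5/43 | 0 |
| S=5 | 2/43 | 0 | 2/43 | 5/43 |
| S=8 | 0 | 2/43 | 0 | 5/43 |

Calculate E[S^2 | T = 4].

P(T = 4) = 10/43.
Σ S^2·P over the event = 1·(1/43) + 9·(2/43) + 16·(5/43) + 25·(2/43) = 149/43.
E[S^2 | T = 4] = (149/43) / (10/43) = 149/10.

149/10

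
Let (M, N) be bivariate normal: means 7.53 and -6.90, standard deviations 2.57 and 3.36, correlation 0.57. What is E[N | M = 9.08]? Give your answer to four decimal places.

For a bivariate normal, E[N | M=x] = μ_N + ρ·(σ_N/σ_M)·(x − μ_M).
E[N | M=9.08] = -6.90 + (0.57)·(3.36/2.57)·(9.08 − (7.53)) = -6.90 + (0.74521)·(1.55) = -5.7449.

-5.7449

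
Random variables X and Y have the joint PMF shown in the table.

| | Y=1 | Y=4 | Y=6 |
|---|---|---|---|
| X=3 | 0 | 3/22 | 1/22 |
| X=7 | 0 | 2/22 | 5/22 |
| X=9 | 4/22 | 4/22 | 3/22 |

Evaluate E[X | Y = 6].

P(Y = 6) = 9/22.
Summing X·P(X=x,Y=y) over the conditioning event gives 65/22.
E[X | Y = 6] = (65/22) / (9/22) = 65/9.

65/9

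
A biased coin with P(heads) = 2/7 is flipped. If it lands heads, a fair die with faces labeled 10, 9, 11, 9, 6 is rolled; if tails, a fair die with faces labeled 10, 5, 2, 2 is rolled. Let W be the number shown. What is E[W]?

167/28

E[W | heads] = (10+9+11+9+6)/5 = 9.
E[W | tails] = (10+5+2+2)/4 = 19/4.
E[W] = (2/7)·(9) + (5/7)·(19/4) = 167/28.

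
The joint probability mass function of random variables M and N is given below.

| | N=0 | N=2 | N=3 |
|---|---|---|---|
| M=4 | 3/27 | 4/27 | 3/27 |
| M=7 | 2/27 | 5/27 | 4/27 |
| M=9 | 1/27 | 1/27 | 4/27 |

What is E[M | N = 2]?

6

P(N = 2) = 10/27.
Σ M·P over the event = 4·(4/27) + 7·(5/27) + 9·(1/27) = 20/9.
E[M | N = 2] = (20/9) / (10/27) = 6.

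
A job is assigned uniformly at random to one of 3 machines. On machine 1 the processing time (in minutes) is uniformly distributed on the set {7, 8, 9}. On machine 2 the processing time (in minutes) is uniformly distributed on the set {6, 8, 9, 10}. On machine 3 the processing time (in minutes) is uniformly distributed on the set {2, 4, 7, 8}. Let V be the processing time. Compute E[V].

43/6

E[V | machine 1] = (7+8+9)/3 = 8.
E[V | machine 2] = (6+8+9+10)/4 = 33/4.
E[V | machine 3] = (2+4+7+8)/4 = 21/4.
By the law of total expectation,
E[V] = (1/3)·(8) + (1/3)·(33/4) + (1/3)·(21/4) = 43/6.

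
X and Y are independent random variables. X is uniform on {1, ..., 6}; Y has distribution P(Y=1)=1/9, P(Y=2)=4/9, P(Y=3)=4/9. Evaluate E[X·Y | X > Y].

344/33

P(X > Y) = 11/18.
Summing XY·P(x,y) over outcomes with X > Y gives 172/27.
E[X·Y | X > Y] = (172/27) / (11/18) = 344/33.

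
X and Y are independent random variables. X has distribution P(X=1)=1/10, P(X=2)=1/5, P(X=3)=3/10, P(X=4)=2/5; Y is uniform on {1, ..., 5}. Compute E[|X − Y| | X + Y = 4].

P(X + Y = 4) = 3/25.
Summing |X−Y|·P(x,y) over outcomes with X + Y = 4 gives 4/25.
E[|X − Y| | X + Y = 4] = (4/25) / (3/25) = 4/3.

4/3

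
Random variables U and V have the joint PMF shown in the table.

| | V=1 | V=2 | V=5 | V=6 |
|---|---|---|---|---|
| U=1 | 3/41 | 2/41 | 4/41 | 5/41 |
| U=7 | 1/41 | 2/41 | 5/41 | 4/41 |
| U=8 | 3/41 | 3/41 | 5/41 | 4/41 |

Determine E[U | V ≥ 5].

P(V ≥ 5) = 27/41.
Summing U·P(U=x,V=y) over the conditioning event gives 144/41.
E[U | V ≥ 5] = (144/41) / (27/41) = 16/3.

16/3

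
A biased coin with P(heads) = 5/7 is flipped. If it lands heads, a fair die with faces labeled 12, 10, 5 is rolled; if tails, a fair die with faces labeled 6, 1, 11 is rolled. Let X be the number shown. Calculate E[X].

E[X | heads] = (12+10+5)/3 = 9.
E[X | tails] = (6+1+11)/3 = 6.
By the law of total expectation,
E[X] = (5/7)·(9) + (2/7)·(6) = 57/7.

57/7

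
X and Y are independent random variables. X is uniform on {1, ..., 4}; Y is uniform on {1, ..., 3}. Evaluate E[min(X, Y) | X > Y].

P(X > Y) = 1/2.
Summing min(X,Y)·P(x,y) over outcomes with X > Y gives 5/6.
E[min(X, Y) | X > Y] = (5/6) / (1/2) = 5/3.

5/3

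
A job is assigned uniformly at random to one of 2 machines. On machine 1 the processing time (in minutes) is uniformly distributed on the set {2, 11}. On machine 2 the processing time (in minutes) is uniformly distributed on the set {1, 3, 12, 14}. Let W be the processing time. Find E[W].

E[W | machine 1] = (2+11)/2 = 13/2.
E[W | machine 2] = (1+3+12+14)/4 = 15/2.
By the law of total expectation,
E[W] = (1/2)·(13/2) + (1/2)·(15/2) = 7.

7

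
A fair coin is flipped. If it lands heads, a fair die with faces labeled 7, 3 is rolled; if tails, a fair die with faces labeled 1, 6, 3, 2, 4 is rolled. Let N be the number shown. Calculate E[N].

E[N | heads] = (7+3)/2 = 5.
E[N | tails] = (1+6+3+2+4)/5 = 16/5.
E[N] = (1/2)·(5) + (1/2)·(16/5) = 41/10.

41/10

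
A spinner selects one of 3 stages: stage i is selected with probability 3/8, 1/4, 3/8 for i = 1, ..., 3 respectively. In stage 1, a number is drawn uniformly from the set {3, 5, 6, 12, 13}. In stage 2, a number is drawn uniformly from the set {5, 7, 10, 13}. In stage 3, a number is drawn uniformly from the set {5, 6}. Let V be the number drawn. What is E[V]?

E[V | stage 1] = (3+5+6+12+13)/5 = 39/5.
E[V | stage 2] = (5+7+10+13)/4 = 35/4.
E[V | stage 3] = (5+6)/2 = 11/2.
By the law of total expectation,
E[V] = (3/8)·(39/5) + (1/4)·(35/4) + (3/8)·(11/2) = 287/40.

287/40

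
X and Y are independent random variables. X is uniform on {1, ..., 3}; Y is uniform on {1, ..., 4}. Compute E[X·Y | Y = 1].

2

P(Y = 1) = 1/4.
Summing XY·P(x,y) over outcomes with Y = 1 gives 1/2.
E[X·Y | Y = 1] = (1/2) / (1/4) = 2.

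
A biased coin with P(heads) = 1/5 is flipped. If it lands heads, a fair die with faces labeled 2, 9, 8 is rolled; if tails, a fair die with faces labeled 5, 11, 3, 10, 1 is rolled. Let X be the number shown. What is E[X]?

E[X | heads] = (2+9+8)/3 = 19/3.
E[X | tails] = (5+11+3+10+1)/5 = 6.
By the law of total expectation,
E[X] = (1/5)·(19/3) + (4/5)·(6) = 91/15.

91/15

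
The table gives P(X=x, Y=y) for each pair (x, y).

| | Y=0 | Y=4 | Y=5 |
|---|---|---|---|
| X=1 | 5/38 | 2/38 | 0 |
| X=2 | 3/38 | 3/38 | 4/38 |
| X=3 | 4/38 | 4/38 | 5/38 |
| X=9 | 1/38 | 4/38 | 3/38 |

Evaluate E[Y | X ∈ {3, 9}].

24/7

P(X ∈ {3, 9}) = 21/38.
Σ Y·P over the event = 0·(4/38) + 4·(4/38) + 5·(5/38) + 0·(1/38) + 4·(4/38) + 5·(3/38) = 36/19.
E[Y | X ∈ {3, 9}] = (36/19) / (21/38) = 24/7.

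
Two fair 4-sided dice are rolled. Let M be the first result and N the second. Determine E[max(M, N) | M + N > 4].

37/10

Outcomes with M + N > 4: (1,4), (2,3), (2,4), (3,2), (3,3), (3,4), (4,1), (4,2), (4,3), (4,4), each with probability 1/16.
E[max(M, N) | M + N > 4] = (4 + 3 + 4 + 3 + 3 + 4 + 4 + 4 + 4 + 4) / 10 = 37/10.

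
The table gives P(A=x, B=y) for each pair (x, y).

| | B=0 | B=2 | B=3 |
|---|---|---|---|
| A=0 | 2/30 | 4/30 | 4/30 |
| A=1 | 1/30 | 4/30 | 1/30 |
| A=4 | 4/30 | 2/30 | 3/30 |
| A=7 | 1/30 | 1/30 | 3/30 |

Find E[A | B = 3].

34/11

P(B = 3) = 11/30.
Σ A·P over the event = 0·(4/30) + 1·(1/30) + 4·(3/30) + 7·(3/30) = 17/15.
E[A | B = 3] = (17/15) / (11/30) = 34/11.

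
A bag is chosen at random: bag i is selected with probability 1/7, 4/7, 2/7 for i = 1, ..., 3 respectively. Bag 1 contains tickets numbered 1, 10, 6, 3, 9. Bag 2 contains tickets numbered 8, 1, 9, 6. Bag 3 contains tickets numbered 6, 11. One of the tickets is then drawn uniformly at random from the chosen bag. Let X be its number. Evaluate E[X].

E[X | bag 1] = (1+10+6+3+9)/5 = 29/5.
E[X | bag 2] = (8+1+9+6)/4 = 6.
E[X | bag 3] = (6+11)/2 = 17/2.
E[X] = (1/7)·(29/5) + (4/7)·(6) + (2/7)·(17/2) = 234/35.

234/35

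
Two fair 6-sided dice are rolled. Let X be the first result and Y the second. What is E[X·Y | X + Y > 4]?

71/5

P(X + Y > 4) = 5/6.
Summing XY·P(x,y) over outcomes with X + Y > 4 gives 71/6.
E[X·Y | X + Y > 4] = (71/6) / (5/6) = 71/5.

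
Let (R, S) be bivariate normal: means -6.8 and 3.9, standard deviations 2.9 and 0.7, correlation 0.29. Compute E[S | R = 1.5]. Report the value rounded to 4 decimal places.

For a bivariate normal, E[S | R=x] = μ_S + ρ·(σ_S/σ_R)·(x − μ_R).
E[S | R=1.5] = 3.9 + (0.29)·(0.7/2.9)·(1.5 − (-6.8)) = 3.9 + (0.07)·(8.3) = 4.4810.

4.4810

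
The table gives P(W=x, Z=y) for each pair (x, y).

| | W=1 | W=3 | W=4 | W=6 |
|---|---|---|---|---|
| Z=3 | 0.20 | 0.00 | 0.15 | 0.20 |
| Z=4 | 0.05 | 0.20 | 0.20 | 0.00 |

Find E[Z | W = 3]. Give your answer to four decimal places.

4.0000

P(W = 3) = 0.20.
Σ Z·P over the event = 4·(0.20) = 0.80.
E[Z | W = 3] = (0.80) / (0.20) = 4.0000.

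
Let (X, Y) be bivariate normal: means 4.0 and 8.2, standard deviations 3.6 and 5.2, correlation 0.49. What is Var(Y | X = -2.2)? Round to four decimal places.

For a bivariate normal, Var(Y | X=x) = σ_Y²(1 − ρ²).
Var(Y | X=-2.2) = (5.2)²·(1 − (0.49)²) = 27.04·0.7599 = 20.5477.

20.5477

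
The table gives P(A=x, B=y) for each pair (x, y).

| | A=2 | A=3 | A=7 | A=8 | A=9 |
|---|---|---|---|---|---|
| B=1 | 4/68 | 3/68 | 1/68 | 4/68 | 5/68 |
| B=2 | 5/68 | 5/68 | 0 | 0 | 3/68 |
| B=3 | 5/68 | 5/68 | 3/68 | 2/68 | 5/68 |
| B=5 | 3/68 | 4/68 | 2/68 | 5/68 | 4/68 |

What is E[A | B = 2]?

P(B = 2) = 13/68.
Σ A·P over the event = 2·(5/68) + 3·(5/68) + 9·(3/68) = 13/17.
E[A | B = 2] = (13/17) / (13/68) = 4.

4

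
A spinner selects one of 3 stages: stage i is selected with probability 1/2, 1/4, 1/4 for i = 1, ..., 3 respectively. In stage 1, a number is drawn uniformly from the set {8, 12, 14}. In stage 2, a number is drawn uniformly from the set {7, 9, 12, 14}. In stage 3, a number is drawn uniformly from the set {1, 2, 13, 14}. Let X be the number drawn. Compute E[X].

E[X | stage 1] = (8+12+14)/3 = 34/3.
E[X | stage 2] = (7+9+12+14)/4 = 21/2.
E[X | stage 3] = (1+2+13+14)/4 = 15/2.
E[X] = (1/2)·(34/3) + (1/4)·(21/2) + (1/4)·(15/2) = 61/6.

61/6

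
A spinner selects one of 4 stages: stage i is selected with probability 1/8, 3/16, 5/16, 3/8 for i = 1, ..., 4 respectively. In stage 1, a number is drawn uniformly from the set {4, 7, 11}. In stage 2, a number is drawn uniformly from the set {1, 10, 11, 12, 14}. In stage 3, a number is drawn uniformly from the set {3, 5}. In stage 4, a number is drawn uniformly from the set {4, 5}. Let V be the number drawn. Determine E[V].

1357/240

E[V | stage 1] = (4+7+11)/3 = 22/3.
E[V | stage 2] = (1+10+11+12+14)/5 = 48/5.
E[V | stage 3] = (3+5)/2 = 4.
E[V | stage 4] = (4+5)/2 = 9/2.
By the law of total expectation,
E[V] = (1/8)·(22/3) + (3/16)·(48/5) + (5/16)·(4) + (3/8)·(9/2) = 1357/240.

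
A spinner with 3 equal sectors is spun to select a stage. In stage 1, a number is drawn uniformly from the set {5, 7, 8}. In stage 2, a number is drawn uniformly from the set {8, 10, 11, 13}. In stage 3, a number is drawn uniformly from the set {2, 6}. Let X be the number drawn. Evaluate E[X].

E[X | stage 1] = (5+7+8)/3 = 20/3.
E[X | stage 2] = (8+10+11+13)/4 = 21/2.
E[X | stage 3] = (2+6)/2 = 4.
E[X] = (1/3)·(20/3) + (1/3)·(21/2) + (1/3)·(4) = 127/18.

127/18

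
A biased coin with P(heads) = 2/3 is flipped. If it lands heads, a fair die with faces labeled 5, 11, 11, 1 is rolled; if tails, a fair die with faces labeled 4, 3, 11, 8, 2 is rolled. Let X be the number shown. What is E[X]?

98/15

E[X | heads] = (5+11+11+1)/4 = 7.
E[X | tails] = (4+3+11+8+2)/5 = 28/5.
E[X] = (2/3)·(7) + (1/3)·(28/5) = 98/15.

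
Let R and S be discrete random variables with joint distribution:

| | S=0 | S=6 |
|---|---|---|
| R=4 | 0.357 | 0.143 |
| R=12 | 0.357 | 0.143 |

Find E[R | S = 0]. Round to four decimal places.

8.0000

P(S = 0) = 0.714.
Σ R·P over the event = 4·(0.357) + 12·(0.357) = 5.712.
E[R | S = 0] = (5.712) / (0.714) = 8.0000.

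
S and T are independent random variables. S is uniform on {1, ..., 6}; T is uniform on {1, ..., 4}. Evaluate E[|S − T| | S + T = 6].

2

Outcomes with S + T = 6: (2,4), (3,3), (4,2), (5,1), each with probability 1/24.
E[|S − T| | S + T = 6] = (2 + 0 + 2 + 4) / 4 = 2.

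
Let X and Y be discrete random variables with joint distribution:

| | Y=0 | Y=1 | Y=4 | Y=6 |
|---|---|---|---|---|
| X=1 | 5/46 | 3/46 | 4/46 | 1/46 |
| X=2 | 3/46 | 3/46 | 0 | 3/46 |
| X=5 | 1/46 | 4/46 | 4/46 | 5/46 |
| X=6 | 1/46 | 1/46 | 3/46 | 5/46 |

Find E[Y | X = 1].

25/13

P(X = 1) = 13/46.
Σ Y·P over the event = 0·(5/46) + 1·(3/46) + 4·(4/46) + 6·(1/46) = 25/46.
E[Y | X = 1] = (25/46) / (13/46) = 25/13.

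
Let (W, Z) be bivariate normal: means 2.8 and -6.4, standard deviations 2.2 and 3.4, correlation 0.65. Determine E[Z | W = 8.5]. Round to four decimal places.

The regression of Z on W has slope ρ·σ_Z/σ_W and passes through (μ_W, μ_Z).
E[Z | W=8.5] = -6.4 + (0.65)·(3.4/2.2)·(8.5 − (2.8)) = -6.4 + (1.00455)·(5.7) = -0.6741.

-0.6741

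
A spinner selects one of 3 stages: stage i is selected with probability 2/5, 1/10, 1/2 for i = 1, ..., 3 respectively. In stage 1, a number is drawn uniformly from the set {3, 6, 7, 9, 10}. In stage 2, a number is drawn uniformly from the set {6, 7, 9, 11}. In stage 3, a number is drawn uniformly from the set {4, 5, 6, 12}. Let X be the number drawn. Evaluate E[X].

E[X | stage 1] = (3+6+7+9+10)/5 = 7.
E[X | stage 2] = (6+7+9+11)/4 = 33/4.
E[X | stage 3] = (4+5+6+12)/4 = 27/4.
E[X] = (2/5)·(7) + (1/10)·(33/4) + (1/2)·(27/4) = 7.

7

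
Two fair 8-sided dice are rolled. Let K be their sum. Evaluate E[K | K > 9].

P(K > 9) = 7/16.
Σ over the event: 10·7/64 + 11·3/32 + 12·5/64 + 13·1/16 + 14·3/64 + 15·1/32 + 16·1/64 = 21/4.
E[K | K > 9] = (21/4) / (7/16) = 12.

12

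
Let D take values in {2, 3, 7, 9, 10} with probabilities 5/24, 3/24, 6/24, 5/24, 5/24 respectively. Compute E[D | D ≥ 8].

P(D ≥ 8) = 5/12.
Σ over the event: 9·5/24 + 10·5/24 = 95/24.
E[D | D ≥ 8] = (95/24) / (5/12) = 19/2.

19/2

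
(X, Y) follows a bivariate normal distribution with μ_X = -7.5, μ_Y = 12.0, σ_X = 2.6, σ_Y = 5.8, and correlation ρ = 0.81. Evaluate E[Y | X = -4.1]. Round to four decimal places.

E[Y | X=x] = μ_Y + ρ(σ_Y/σ_X)(x − μ_X) for jointly normal variables.
E[Y | X=-4.1] = 12.0 + (0.81)·(5.8/2.6)·(-4.1 − (-7.5)) = 12.0 + (1.8069)·(3.4) = 18.1435.

18.1435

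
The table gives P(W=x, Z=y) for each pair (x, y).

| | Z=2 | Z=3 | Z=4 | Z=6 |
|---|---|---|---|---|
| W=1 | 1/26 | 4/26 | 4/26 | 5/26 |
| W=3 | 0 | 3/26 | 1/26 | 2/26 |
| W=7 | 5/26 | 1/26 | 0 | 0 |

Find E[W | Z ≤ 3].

P(Z ≤ 3) = 7/13.
Σ W·P over the event = 1·(1/26) + 1·(4/26) + 3·(3/26) + 7·(5/26) + 7·(1/26) = 28/13.
E[W | Z ≤ 3] = (28/13) / (7/13) = 4.

4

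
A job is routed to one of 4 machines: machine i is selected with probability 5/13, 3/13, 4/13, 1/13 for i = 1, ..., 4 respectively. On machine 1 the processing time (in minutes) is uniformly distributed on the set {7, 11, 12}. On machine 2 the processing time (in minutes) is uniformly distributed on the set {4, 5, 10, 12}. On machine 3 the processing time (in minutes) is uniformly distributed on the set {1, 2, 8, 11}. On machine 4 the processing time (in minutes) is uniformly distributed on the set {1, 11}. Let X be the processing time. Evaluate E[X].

405/52

E[X | machine 1] = (7+11+12)/3 = 10.
E[X | machine 2] = (4+5+10+12)/4 = 31/4.
E[X | machine 3] = (1+2+8+11)/4 = 11/2.
E[X | machine 4] = (1+11)/2 = 6.
By the law of total expectation,
E[X] = (5/13)·(10) + (3/13)·(31/4) + (4/13)·(11/2) + (1/13)·(6) = 405/52.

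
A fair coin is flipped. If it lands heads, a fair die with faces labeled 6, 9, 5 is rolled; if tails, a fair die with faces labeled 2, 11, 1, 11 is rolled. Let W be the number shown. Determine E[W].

155/24

E[W | heads] = (6+9+5)/3 = 20/3.
E[W | tails] = (2+11+1+11)/4 = 25/4.
E[W] = (1/2)·(20/3) + (1/2)·(25/4) = 155/24.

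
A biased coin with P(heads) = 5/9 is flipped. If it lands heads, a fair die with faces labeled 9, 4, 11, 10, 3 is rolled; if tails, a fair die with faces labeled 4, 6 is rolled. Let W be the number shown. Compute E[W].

E[W | heads] = (9+4+11+10+3)/5 = 37/5.
E[W | tails] = (4+6)/2 = 5.
E[W] = (5/9)·(37/5) + (4/9)·(5) = 19/3.

19/3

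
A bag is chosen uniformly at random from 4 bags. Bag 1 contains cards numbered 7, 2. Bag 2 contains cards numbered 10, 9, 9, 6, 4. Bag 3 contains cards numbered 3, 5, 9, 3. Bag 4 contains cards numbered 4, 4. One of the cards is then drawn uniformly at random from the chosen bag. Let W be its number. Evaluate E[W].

E[W | bag 1] = (7+2)/2 = 9/2.
E[W | bag 2] = (10+9+9+6+4)/5 = 38/5.
E[W | bag 3] = (3+5+9+3)/4 = 5.
E[W | bag 4] = (4+4)/2 = 4.
E[W] = (1/4)·(9/2) + (1/4)·(38/5) + (1/4)·(5) + (1/4)·(4) = 211/40.

211/40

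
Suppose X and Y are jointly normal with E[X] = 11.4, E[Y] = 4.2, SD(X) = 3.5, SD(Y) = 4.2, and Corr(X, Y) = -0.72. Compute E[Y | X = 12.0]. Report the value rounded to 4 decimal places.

For a bivariate normal, E[Y | X=x] = μ_Y + ρ·(σ_Y/σ_X)·(x − μ_X).
E[Y | X=12.0] = 4.2 + (-0.72)·(4.2/3.5)·(12.0 − (11.4)) = 4.2 + (-0.864)·(0.6) = 3.6816.

3.6816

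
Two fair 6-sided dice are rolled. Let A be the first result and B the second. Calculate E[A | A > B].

14/3

P(A > B) = 5/12.
Summing A·P(x,y) over outcomes with A > B gives 35/18.
E[A | A > B] = (35/18) / (5/12) = 14/3.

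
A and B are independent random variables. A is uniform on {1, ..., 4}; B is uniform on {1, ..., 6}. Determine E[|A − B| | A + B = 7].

Outcomes with A + B = 7: (1,6), (2,5), (3,4), (4,3), each with probability 1/24.
E[|A − B| | A + B = 7] = (5 + 3 + 1 + 1) / 4 = 5/2.

5/2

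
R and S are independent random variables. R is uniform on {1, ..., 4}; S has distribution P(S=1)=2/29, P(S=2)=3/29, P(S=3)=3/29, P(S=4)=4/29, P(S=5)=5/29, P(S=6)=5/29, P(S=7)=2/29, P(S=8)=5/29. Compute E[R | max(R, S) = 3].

33/14

P(max(R, S) = 3) = 7/58.
Summing R·P(x,y) over outcomes with max(R, S) = 3 gives 33/116.
E[R | max(R, S) = 3] = (33/116) / (7/58) = 33/14.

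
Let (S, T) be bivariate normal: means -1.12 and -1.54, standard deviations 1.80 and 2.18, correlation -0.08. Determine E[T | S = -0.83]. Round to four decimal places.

The regression of T on S has slope ρ·σ_T/σ_S and passes through (μ_S, μ_T).
E[T | S=-0.83] = -1.54 + (-0.08)·(2.18/1.80)·(-0.83 − (-1.12)) = -1.54 + (-0.096889)·(0.29) = -1.5681.

-1.5681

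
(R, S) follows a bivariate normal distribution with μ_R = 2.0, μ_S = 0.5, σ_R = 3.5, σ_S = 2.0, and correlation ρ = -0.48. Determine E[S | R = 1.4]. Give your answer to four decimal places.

0.6646

E[S | R=x] = μ_S + ρ(σ_S/σ_R)(x − μ_R) for jointly normal variables.
E[S | R=1.4] = 0.5 + (-0.48)·(2.0/3.5)·(1.4 − (2.0)) = 0.5 + (-0.27429)·(-0.6) = 0.6646.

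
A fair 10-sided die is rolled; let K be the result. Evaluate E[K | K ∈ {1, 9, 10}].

20/3

P(K ∈ {1, 9, 10}) = 3/10.
Σ over the event: 1·1/10 + 9·1/10 + 10·1/10 = 2.
E[K | K ∈ {1, 9, 10}] = (2) / (3/10) = 20/3.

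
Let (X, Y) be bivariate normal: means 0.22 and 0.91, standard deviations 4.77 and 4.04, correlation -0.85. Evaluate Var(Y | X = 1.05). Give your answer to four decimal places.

4.5292

The conditional variance in a bivariate normal is σ_Y²(1 − ρ²), independent of x.
Var(Y | X=1.05) = (4.04)²·(1 − (-0.85)²) = 16.3216·0.2775 = 4.5292.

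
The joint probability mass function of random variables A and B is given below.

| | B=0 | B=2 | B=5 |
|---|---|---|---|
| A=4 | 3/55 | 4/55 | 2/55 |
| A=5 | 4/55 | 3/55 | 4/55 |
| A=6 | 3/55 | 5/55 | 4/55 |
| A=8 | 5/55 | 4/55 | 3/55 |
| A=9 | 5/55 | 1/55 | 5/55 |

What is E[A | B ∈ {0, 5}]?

P(B ∈ {0, 5}) = 38/55.
Summing A·P(A=x,B=y) over the conditioning event gives 256/55.
E[A | B ∈ {0, 5}] = (256/55) / (38/55) = 128/19.

128/19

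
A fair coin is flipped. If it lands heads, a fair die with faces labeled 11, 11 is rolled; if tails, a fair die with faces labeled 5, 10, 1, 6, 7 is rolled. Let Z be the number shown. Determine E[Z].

E[Z | heads] = (11+11)/2 = 11.
E[Z | tails] = (5+10+1+6+7)/5 = 29/5.
By the law of total expectation,
E[Z] = (1/2)·(11) + (1/2)·(29/5) = 42/5.

42/5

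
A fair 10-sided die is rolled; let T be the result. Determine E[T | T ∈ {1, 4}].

P(T ∈ {1, 4}) = 1/5.
Σ over the event: 1·1/10 + 4·1/10 = 1/2.
E[T | T ∈ {1, 4}] = (1/2) / (1/5) = 5/2.

5/2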